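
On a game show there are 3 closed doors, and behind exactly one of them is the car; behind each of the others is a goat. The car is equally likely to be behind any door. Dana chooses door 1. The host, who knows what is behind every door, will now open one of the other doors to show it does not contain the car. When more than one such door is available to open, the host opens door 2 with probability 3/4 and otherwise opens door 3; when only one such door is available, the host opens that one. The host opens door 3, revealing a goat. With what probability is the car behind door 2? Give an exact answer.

Consider each possible location of the car in turn.
If it is behind door 1 (prior 1/3): door 2 is available but not opened, probability 1/4; weight (1/3)·(1/4) = 1/12.
If it is behind door 2 (prior 1/3): only door 3 is available, probability 1; weight (1/3)·1 = 1/3.
If it is behind door 3 (prior 1/3): the host opened door 3, so this case is ruled out; weight (1/3)·0 = 0.
The weights sum to 5/12.
So P(the car behind door 2 | the host opened door 3) = (1/3) / (5/12) = 4/5.

4/5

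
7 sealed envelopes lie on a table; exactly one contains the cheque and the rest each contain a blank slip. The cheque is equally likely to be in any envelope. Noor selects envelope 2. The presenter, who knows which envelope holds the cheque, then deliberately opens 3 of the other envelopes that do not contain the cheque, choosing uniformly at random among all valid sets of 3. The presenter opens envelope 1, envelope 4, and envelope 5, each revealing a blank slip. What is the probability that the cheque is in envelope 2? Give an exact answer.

Condition on the true location of the cheque.
If it is in any of envelopes 1, 4, and 5 (prior 1/7 each): that envelope was opened and seen not to hold the prize — ruled out; weight (1/7)·0 = 0 each.
If it is in envelope 2 (prior 1/7): the presenter has 20 equally likely choices, so probability 1/20; weight (1/7)·(1/20) = 1/140.
If it is in any of envelopes 3, 6, and 7 (prior 1/7 each): the presenter has 10 equally likely choices, so probability 1/10; weight (1/7)·(1/10) = 1/70 each.
The weights sum to 1/20.
So P(the cheque in envelope 2 | the presenter opened envelope 1, envelope 4, and envelope 5) = (1/140) / (1/20) = 1/7.

1/7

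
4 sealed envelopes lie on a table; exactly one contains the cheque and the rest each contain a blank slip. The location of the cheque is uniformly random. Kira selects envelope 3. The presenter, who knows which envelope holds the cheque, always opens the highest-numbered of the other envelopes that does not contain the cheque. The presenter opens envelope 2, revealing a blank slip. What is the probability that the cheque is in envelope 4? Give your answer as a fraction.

1

Condition on the true location of the cheque.
If it is in either of envelopes 1 and 3 (prior 1/4 each): the presenter would have opened envelope 4 instead, probability 0; weight (1/4)·0 = 0 each.
If it is in envelope 2 (prior 1/4): the presenter opened envelope 2, so this case is ruled out; weight (1/4)·0 = 0.
If it is in envelope 4 (prior 1/4): envelope 2 is the highest-numbered option available, probability 1; weight (1/4)·1 = 1/4.
The weights sum to 1/4.
So P(the cheque in envelope 4 | the presenter opened envelope 2) = (1/4) / (1/4) = 1.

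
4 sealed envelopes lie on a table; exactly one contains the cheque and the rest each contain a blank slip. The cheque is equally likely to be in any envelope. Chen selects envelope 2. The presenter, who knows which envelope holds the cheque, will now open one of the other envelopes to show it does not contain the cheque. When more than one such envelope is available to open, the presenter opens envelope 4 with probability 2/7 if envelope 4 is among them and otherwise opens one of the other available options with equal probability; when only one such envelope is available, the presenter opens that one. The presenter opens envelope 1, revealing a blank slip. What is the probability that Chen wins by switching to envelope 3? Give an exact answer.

5/11

Condition on the true location of the cheque.
If it is in envelope 1 (prior 1/4): the presenter opened envelope 1, so this case is ruled out; weight (1/4)·0 = 0.
If it is in envelope 2 (prior 1/4): envelope 4 is available but not opened; envelope 1 gets probability (1 − 2/7)/2 = 5/14; weight (1/4)·(5/14) = 5/56.
If it is in envelope 3 (prior 1/4): envelope 4 is available but not opened, probability 5/7; weight (1/4)·(5/7) = 5/28.
If it is in envelope 4 (prior 1/4): envelope 4 holds the prize so is unavailable; the presenter chooses uniformly among the 2 others, probability 1/2; weight (1/4)·(1/2) = 1/8.
The weights sum to 11/28.
So P(the cheque in envelope 3 | the presenter opened envelope 1) = (5/28) / (11/28) = 5/11.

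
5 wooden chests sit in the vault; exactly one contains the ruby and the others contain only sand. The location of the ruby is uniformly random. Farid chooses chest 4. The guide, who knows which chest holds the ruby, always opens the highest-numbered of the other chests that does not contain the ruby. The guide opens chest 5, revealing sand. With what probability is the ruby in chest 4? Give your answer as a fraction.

1/4

Condition on the true location of the ruby.
If it is in any of chests 1, 2, 3, and 4 (prior 1/5 each): chest 5 is the highest-numbered option available, probability 1; weight (1/5)·1 = 1/5 each.
If it is in chest 5 (prior 1/5): the guide opened chest 5, so this case is ruled out; weight (1/5)·0 = 0.
The weights sum to 4/5.
So P(the ruby in chest 4 | the guide opened chest 5) = (1/5) / (4/5) = 1/4.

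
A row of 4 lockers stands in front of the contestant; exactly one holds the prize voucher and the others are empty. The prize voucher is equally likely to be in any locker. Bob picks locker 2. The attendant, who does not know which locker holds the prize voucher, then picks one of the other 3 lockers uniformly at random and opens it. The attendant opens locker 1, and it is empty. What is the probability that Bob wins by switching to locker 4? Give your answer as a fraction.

Apply Bayes' rule, conditioning on where the prize voucher actually is.
If it is in locker 1 (prior 1/4): the attendant opened locker 1, so this case is ruled out; weight (1/4)·0 = 0.
If it is in any of lockers 2, 3, and 4 (prior 1/4 each): the attendant picks locker 1 with probability 1/3 regardless, and it is not the prize; weight (1/4)·(1/3) = 1/12 each.
The weights sum to 1/4.
So P(the prize voucher in locker 4 | the attendant opened locker 1) = (1/12) / (1/4) = 1/3.

1/3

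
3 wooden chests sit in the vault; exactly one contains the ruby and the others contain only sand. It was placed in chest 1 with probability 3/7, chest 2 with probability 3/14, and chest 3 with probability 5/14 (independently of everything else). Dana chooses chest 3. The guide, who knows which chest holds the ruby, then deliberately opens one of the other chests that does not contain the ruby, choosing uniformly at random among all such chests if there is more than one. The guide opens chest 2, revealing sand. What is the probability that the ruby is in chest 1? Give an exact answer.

Consider each possible location of the ruby in turn.
If it is in chest 1 (prior 3/7): the guide has no choice, probability 1; weight (3/7)·1 = 3/7.
If it is in chest 2 (prior 3/14): the guide opened chest 2, so this case is ruled out; weight (3/14)·0 = 0.
If it is in chest 3 (prior 5/14): the guide has 2 equally likely choices, so probability 1/2; weight (5/14)·(1/2) = 5/28.
The weights sum to 17/28.
So P(the ruby in chest 1 | the guide opened chest 2) = (3/7) / (17/28) = 12/17.

12/17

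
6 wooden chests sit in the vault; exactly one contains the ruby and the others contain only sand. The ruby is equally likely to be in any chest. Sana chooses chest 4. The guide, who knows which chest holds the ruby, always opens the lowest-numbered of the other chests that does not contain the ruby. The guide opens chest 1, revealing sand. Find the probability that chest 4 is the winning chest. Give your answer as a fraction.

1/5

Condition on the true location of the ruby.
If it is in chest 1 (prior 1/6): the guide opened chest 1, so this case is ruled out; weight (1/6)·0 = 0.
If it is in any of chests 2, 3, 4, 5, and 6 (prior 1/6 each): chest 1 is the lowest-numbered option available, probability 1; weight (1/6)·1 = 1/6 each.
The weights sum to 5/6.
So P(the ruby in chest 4 | the guide opened chest 1) = (1/6) / (5/6) = 1/5.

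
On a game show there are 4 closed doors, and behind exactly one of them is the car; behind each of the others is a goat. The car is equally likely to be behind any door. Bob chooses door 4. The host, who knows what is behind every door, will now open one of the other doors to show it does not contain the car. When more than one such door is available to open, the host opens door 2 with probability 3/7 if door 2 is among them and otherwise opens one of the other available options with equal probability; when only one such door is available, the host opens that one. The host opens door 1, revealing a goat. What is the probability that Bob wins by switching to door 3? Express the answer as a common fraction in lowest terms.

8/19

Consider each possible location of the car in turn.
If it is behind door 1 (prior 1/4): the host opened door 1, so this case is ruled out; weight (1/4)·0 = 0.
If it is behind door 2 (prior 1/4): door 2 holds the prize so is unavailable; the host chooses uniformly among the 2 others, probability 1/2; weight (1/4)·(1/2) = 1/8.
If it is behind door 3 (prior 1/4): door 2 is available but not opened, probability 4/7; weight (1/4)·(4/7) = 1/7.
If it is behind door 4 (prior 1/4): door 2 is available but not opened; door 1 gets probability (1 − 3/7)/2 = 2/7; weight (1/4)·(2/7) = 1/14.
The weights sum to 19/56.
So P(the car behind door 3 | the host opened door 1) = (1/7) / (19/56) = 8/19.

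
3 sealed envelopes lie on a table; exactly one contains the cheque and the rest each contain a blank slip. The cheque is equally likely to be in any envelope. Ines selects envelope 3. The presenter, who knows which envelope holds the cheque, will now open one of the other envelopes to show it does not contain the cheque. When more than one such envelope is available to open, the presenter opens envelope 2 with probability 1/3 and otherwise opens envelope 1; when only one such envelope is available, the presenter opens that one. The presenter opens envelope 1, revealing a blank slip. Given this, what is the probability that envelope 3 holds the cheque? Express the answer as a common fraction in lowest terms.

2/5

Consider each possible location of the cheque in turn.
If it is in envelope 1 (prior 1/3): the presenter opened envelope 1, so this case is ruled out; weight (1/3)·0 = 0.
If it is in envelope 2 (prior 1/3): only envelope 1 is available, probability 1; weight (1/3)·1 = 1/3.
If it is in envelope 3 (prior 1/3): envelope 2 is available but not opened, probability 2/3; weight (1/3)·(2/3) = 2/9.
The weights sum to 5/9.
So P(the cheque in envelope 3 | the presenter opened envelope 1) = (2/9) / (5/9) = 2/5.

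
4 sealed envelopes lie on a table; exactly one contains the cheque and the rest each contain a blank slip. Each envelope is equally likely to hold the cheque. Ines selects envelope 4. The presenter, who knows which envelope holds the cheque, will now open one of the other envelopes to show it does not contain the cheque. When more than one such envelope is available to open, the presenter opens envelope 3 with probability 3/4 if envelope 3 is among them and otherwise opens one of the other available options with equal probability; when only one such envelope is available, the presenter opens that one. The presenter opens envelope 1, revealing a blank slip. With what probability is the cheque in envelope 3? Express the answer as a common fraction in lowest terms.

Consider each possible location of the cheque in turn.
If it is in envelope 1 (prior 1/4): the presenter opened envelope 1, so this case is ruled out; weight (1/4)·0 = 0.
If it is in envelope 2 (prior 1/4): envelope 3 is available but not opened, probability 1/4; weight (1/4)·(1/4) = 1/16.
If it is in envelope 3 (prior 1/4): envelope 3 holds the prize so is unavailable; the presenter chooses uniformly among the 2 others, probability 1/2; weight (1/4)·(1/2) = 1/8.
If it is in envelope 4 (prior 1/4): envelope 3 is available but not opened; envelope 1 gets probability (1 − 3/4)/2 = 1/8; weight (1/4)·(1/8) = 1/32.
The weights sum to 7/32.
So P(the cheque in envelope 3 | the presenter opened envelope 1) = (1/8) / (7/32) = 4/7.

4/7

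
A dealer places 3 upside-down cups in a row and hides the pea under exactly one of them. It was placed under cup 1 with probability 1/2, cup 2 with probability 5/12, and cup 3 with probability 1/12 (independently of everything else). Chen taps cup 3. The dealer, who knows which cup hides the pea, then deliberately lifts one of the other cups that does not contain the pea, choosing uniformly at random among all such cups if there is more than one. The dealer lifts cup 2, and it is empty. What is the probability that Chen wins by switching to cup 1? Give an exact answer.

12/13

Consider each possible location of the pea in turn.
If it is under cup 1 (prior 1/2): the dealer has no choice, probability 1; weight (1/2)·1 = 1/2.
If it is under cup 2 (prior 5/12): the dealer opened cup 2, so this case is ruled out; weight (5/12)·0 = 0.
If it is under cup 3 (prior 1/12): the dealer has 2 equally likely choices, so probability 1/2; weight (1/12)·(1/2) = 1/24.
The weights sum to 13/24.
So P(the pea under cup 1 | the dealer opened cup 2) = (1/2) / (13/24) = 12/13.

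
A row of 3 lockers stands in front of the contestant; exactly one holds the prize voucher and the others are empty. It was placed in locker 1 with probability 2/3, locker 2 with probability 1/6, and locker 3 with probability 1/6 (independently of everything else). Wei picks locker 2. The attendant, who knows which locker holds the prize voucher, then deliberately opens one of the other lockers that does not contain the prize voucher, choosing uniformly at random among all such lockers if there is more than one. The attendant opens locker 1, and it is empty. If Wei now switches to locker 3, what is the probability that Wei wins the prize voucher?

Apply Bayes' rule, conditioning on where the prize voucher actually is.
If it is in locker 1 (prior 2/3): the attendant opened locker 1, so this case is ruled out; weight (2/3)·0 = 0.
If it is in locker 2 (prior 1/6): the attendant has 2 equally likely choices, so probability 1/2; weight (1/6)·(1/2) = 1/12.
If it is in locker 3 (prior 1/6): the attendant has no choice, probability 1; weight (1/6)·1 = 1/6.
The weights sum to 1/4.
So P(the prize voucher in locker 3 | the attendant opened locker 1) = (1/6) / (1/4) = 2/3.

2/3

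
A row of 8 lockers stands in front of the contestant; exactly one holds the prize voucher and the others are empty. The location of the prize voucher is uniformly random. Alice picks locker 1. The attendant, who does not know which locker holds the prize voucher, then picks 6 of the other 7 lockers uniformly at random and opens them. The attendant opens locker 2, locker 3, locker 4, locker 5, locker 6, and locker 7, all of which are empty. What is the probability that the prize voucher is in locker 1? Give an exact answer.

1/2

Because the attendant chose which lockers to open without knowing where the prize voucher is, the choice is independent of the prize location. Learning that none of the 6 opened lockers holds the prize voucher simply rules out those 6 locations and leaves the remaining 2 lockers still equally likely by symmetry.
So P(the prize voucher in locker 1) = 1/2.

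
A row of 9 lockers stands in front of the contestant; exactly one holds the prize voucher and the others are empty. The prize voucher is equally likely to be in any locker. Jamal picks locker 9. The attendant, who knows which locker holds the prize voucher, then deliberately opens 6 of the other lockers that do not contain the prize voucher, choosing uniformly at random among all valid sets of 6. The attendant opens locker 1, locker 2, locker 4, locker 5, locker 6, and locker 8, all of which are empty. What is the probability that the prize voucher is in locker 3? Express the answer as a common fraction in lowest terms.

4/9

Condition on the true location of the prize voucher.
If it is in any of lockers 1, 2, 4, 5, 6, and 8 (prior 1/9 each): that locker was opened and seen not to hold the prize — ruled out; weight (1/9)·0 = 0 each.
If it is in either of lockers 3 and 7 (prior 1/9 each): the attendant has 7 equally likely choices, so probability 1/7; weight (1/9)·(1/7) = 1/63 each.
If it is in locker 9 (prior 1/9): the attendant has 28 equally likely choices, so probability 1/28; weight (1/9)·(1/28) = 1/252.
The weights sum to 1/28.
So P(the prize voucher in locker 3 | the attendant opened locker 1, locker 2, locker 4, locker 5, locker 6, and locker 8) = (1/63) / (1/28) = 4/9.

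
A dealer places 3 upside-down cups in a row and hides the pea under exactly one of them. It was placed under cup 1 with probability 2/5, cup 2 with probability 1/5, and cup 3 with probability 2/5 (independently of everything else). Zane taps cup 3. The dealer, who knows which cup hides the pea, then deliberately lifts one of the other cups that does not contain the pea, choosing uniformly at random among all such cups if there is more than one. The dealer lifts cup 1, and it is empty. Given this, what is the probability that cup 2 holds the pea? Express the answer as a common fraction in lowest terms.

Condition on the true location of the pea.
If it is under cup 1 (prior 2/5): the dealer opened cup 1, so this case is ruled out; weight (2/5)·0 = 0.
If it is under cup 2 (prior 1/5): the dealer has no choice, probability 1; weight (1/5)·1 = 1/5.
If it is under cup 3 (prior 2/5): the dealer has 2 equally likely choices, so probability 1/2; weight (2/5)·(1/2) = 1/5.
The weights sum to 2/5.
So P(the pea under cup 2 | the dealer opened cup 1) = (1/5) / (2/5) = 1/2.

1/2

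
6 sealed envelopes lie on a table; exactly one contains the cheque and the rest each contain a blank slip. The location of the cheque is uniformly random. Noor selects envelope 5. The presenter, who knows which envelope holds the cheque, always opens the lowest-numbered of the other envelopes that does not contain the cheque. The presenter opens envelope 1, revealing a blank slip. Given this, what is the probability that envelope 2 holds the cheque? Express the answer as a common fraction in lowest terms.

1/5

Consider each possible location of the cheque in turn.
If it is in envelope 1 (prior 1/6): the presenter opened envelope 1, so this case is ruled out; weight (1/6)·0 = 0.
If it is in any of envelopes 2, 3, 4, 5, and 6 (prior 1/6 each): envelope 1 is the lowest-numbered option available, probability 1; weight (1/6)·1 = 1/6 each.
The weights sum to 5/6.
So P(the cheque in envelope 2 | the presenter opened envelope 1) = (1/6) / (5/6) = 1/5.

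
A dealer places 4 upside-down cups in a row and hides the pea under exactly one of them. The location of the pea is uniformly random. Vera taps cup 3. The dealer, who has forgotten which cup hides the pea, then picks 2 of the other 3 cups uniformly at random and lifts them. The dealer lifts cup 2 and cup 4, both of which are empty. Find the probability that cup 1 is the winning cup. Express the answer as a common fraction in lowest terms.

1/2

Because the dealer chose which cups to lift without knowing where the pea is, the choice is independent of the prize location. Learning that none of the 2 opened cups holds the pea simply rules out those 2 locations and leaves the remaining 2 cups still equally likely by symmetry.
So P(the pea under cup 1) = 1/2.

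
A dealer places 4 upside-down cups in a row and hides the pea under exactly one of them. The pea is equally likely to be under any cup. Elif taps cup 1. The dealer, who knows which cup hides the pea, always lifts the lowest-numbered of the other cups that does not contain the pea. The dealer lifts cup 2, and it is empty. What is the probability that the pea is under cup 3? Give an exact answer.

1/3

Consider each possible location of the pea in turn.
If it is under any of cups 1, 3, and 4 (prior 1/4 each): cup 2 is the lowest-numbered option available, probability 1; weight (1/4)·1 = 1/4 each.
If it is under cup 2 (prior 1/4): the dealer opened cup 2, so this case is ruled out; weight (1/4)·0 = 0.
The weights sum to 3/4.
So P(the pea under cup 3 | the dealer opened cup 2) = (1/4) / (3/4) = 1/3.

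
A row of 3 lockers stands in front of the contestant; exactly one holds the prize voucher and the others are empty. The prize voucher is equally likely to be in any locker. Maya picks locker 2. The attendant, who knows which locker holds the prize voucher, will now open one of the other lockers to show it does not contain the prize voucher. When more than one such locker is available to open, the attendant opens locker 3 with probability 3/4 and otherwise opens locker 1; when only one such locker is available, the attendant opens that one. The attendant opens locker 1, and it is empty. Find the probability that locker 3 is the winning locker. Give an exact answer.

4/5

Apply Bayes' rule, conditioning on where the prize voucher actually is.
If it is in locker 1 (prior 1/3): the attendant opened locker 1, so this case is ruled out; weight (1/3)·0 = 0.
If it is in locker 2 (prior 1/3): locker 3 is available but not opened, probability 1/4; weight (1/3)·(1/4) = 1/12.
If it is in locker 3 (prior 1/3): only locker 1 is available, probability 1; weight (1/3)·1 = 1/3.
The weights sum to 5/12.
So P(the prize voucher in locker 3 | the attendant opened locker 1) = (1/3) / (5/12) = 4/5.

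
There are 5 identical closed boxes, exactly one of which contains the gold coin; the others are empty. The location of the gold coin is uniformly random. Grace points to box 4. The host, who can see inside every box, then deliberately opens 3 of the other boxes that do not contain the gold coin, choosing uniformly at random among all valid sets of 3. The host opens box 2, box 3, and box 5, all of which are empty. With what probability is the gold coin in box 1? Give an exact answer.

4/5

Consider each possible location of the gold coin in turn.
If it is in box 1 (prior 1/5): the host has no choice, probability 1; weight (1/5)·1 = 1/5.
If it is in any of boxes 2, 3, and 5 (prior 1/5 each): that box was opened and seen not to hold the prize — ruled out; weight (1/5)·0 = 0 each.
If it is in box 4 (prior 1/5): the host has 4 equally likely choices, so probability 1/4; weight (1/5)·(1/4) = 1/20.
The weights sum to 1/4.
So P(the gold coin in box 1 | the host opened box 2, box 3, and box 5) = (1/5) / (1/4) = 4/5.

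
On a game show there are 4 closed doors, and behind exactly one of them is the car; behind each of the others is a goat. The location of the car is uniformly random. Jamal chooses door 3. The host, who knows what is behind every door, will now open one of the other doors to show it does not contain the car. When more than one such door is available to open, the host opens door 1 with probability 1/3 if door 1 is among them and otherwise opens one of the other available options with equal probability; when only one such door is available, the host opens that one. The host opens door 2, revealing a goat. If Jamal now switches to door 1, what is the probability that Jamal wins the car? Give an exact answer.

1/3

Consider each possible location of the car in turn.
If it is behind door 1 (prior 1/4): door 1 holds the prize so is unavailable; the host chooses uniformly among the 2 others, probability 1/2; weight (1/4)·(1/2) = 1/8.
If it is behind door 2 (prior 1/4): the host opened door 2, so this case is ruled out; weight (1/4)·0 = 0.
If it is behind door 3 (prior 1/4): door 1 is available but not opened; door 2 gets probability (1 − 1/3)/2 = 1/3; weight (1/4)·(1/3) = 1/12.
If it is behind door 4 (prior 1/4): door 1 is available but not opened, probability 2/3; weight (1/4)·(2/3) = 1/6.
The weights sum to 3/8.
So P(the car behind door 1 | the host opened door 2) = (1/8) / (3/8) = 1/3.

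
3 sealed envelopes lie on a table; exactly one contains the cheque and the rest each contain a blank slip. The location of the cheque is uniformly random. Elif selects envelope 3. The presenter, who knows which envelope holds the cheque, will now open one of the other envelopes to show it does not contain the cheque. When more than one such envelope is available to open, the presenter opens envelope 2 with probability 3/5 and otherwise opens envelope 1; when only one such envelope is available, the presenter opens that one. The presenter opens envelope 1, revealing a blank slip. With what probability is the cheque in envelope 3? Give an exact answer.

Apply Bayes' rule, conditioning on where the cheque actually is.
If it is in envelope 1 (prior 1/3): the presenter opened envelope 1, so this case is ruled out; weight (1/3)·0 = 0.
If it is in envelope 2 (prior 1/3): only envelope 1 is available, probability 1; weight (1/3)·1 = 1/3.
If it is in envelope 3 (prior 1/3): envelope 2 is available but not opened, probability 2/5; weight (1/3)·(2/5) = 2/15.
The weights sum to 7/15.
So P(the cheque in envelope 3 | the presenter opened envelope 1) = (2/15) / (7/15) = 2/7.

2/7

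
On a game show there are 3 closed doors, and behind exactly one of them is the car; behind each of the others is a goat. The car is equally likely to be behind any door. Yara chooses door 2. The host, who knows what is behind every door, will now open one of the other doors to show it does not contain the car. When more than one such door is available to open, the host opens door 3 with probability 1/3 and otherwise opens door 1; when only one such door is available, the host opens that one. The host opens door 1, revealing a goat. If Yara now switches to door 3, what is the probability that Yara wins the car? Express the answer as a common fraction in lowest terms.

Apply Bayes' rule, conditioning on where the car actually is.
If it is behind door 1 (prior 1/3): the host opened door 1, so this case is ruled out; weight (1/3)·0 = 0.
If it is behind door 2 (prior 1/3): door 3 is available but not opened, probability 2/3; weight (1/3)·(2/3) = 2/9.
If it is behind door 3 (prior 1/3): only door 1 is available, probability 1; weight (1/3)·1 = 1/3.
The weights sum to 5/9.
So P(the car behind door 3 | the host opened door 1) = (1/3) / (5/9) = 3/5.

3/5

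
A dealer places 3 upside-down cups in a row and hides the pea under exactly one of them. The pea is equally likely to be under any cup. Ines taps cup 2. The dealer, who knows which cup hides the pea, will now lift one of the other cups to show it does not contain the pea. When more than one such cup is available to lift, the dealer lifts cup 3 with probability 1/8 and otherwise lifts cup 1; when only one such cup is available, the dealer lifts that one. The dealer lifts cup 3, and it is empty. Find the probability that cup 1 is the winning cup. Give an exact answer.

8/9

Apply Bayes' rule, conditioning on where the pea actually is.
If it is under cup 1 (prior 1/3): only cup 3 is available, probability 1; weight (1/3)·1 = 1/3.
If it is under cup 2 (prior 1/3): cup 3 is available, opened with probability 1/8; weight (1/3)·(1/8) = 1/24.
If it is under cup 3 (prior 1/3): the dealer opened cup 3, so this case is ruled out; weight (1/3)·0 = 0.
The weights sum to 3/8.
So P(the pea under cup 1 | the dealer opened cup 3) = (1/3) / (3/8) = 8/9.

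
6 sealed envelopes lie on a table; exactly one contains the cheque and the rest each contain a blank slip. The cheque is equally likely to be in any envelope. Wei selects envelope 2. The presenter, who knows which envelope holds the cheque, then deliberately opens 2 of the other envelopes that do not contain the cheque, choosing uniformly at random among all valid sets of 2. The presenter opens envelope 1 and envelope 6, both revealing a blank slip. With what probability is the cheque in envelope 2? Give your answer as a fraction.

Condition on the true location of the cheque.
If it is in either of envelopes 1 and 6 (prior 1/6 each): that envelope was opened and seen not to hold the prize — ruled out; weight (1/6)·0 = 0 each.
If it is in envelope 2 (prior 1/6): the presenter has 10 equally likely choices, so probability 1/10; weight (1/6)·(1/10) = 1/60.
If it is in any of envelopes 3, 4, and 5 (prior 1/6 each): the presenter has 6 equally likely choices, so probability 1/6; weight (1/6)·(1/6) = 1/36 each.
The weights sum to 1/10.
So P(the cheque in envelope 2 | the presenter opened envelope 1 and envelope 6) = (1/60) / (1/10) = 1/6.

1/6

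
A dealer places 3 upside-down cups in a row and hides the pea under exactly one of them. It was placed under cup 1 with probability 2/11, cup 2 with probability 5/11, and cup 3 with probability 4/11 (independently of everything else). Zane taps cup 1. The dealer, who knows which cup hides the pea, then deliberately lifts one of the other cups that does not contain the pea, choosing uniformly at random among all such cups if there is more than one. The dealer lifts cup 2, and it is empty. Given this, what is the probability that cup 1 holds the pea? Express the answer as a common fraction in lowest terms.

1/5

Apply Bayes' rule, conditioning on where the pea actually is.
If it is under cup 1 (prior 2/11): the dealer has 2 equally likely choices, so probability 1/2; weight (2/11)·(1/2) = 1/11.
If it is under cup 2 (prior 5/11): the dealer opened cup 2, so this case is ruled out; weight (5/11)·0 = 0.
If it is under cup 3 (prior 4/11): the dealer has no choice, probability 1; weight (4/11)·1 = 4/11.
The weights sum to 5/11.
So P(the pea under cup 1 | the dealer opened cup 2) = (1/11) / (5/11) = 1/5.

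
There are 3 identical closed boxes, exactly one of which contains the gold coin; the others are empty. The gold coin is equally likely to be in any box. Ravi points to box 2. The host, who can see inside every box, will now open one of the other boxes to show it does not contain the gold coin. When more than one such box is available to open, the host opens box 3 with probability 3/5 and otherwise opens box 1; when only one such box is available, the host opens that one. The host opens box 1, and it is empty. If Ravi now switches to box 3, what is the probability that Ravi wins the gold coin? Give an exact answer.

Condition on the true location of the gold coin.
If it is in box 1 (prior 1/3): the host opened box 1, so this case is ruled out; weight (1/3)·0 = 0.
If it is in box 2 (prior 1/3): box 3 is available but not opened, probability 2/5; weight (1/3)·(2/5) = 2/15.
If it is in box 3 (prior 1/3): only box 1 is available, probability 1; weight (1/3)·1 = 1/3.
The weights sum to 7/15.
So P(the gold coin in box 3 | the host opened box 1) = (1/3) / (7/15) = 5/7.

5/7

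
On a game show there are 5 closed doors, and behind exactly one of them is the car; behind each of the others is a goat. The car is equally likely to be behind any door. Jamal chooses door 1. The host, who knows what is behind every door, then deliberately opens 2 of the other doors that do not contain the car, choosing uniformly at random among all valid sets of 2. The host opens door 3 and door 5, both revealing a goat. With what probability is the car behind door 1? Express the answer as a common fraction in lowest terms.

1/5

Consider each possible location of the car in turn.
If it is behind door 1 (prior 1/5): the host has 6 equally likely choices, so probability 1/6; weight (1/5)·(1/6) = 1/30.
If it is behind either of doors 2 and 4 (prior 1/5 each): the host has 3 equally likely choices, so probability 1/3; weight (1/5)·(1/3) = 1/15 each.
If it is behind either of doors 3 and 5 (prior 1/5 each): that door was opened and seen not to hold the prize — ruled out; weight (1/5)·0 = 0 each.
The weights sum to 1/6.
So P(the car behind door 1 | the host opened door 3 and door 5) = (1/30) / (1/6) = 1/5.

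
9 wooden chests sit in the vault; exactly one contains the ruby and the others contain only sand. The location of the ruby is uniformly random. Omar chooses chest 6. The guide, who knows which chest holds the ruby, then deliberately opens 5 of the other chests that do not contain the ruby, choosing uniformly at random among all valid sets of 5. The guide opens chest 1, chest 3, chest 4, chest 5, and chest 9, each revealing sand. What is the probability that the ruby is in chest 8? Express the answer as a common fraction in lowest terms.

8/27

Consider each possible location of the ruby in turn.
If it is in any of chests 1, 3, 4, 5, and 9 (prior 1/9 each): that chest was opened and seen not to hold the prize — ruled out; weight (1/9)·0 = 0 each.
If it is in any of chests 2, 7, and 8 (prior 1/9 each): the guide has 21 equally likely choices, so probability 1/21; weight (1/9)·(1/21) = 1/189 each.
If it is in chest 6 (prior 1/9): the guide has 56 equally likely choices, so probability 1/56; weight (1/9)·(1/56) = 1/504.
The weights sum to 1/56.
So P(the ruby in chest 8 | the guide opened chest 1, chest 3, chest 4, chest 5, and chest 9) = (1/189) / (1/56) = 8/27.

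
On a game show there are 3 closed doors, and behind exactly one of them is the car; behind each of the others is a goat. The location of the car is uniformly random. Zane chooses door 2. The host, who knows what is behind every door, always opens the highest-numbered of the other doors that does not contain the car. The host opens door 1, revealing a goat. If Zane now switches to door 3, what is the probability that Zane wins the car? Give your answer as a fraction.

Apply Bayes' rule, conditioning on where the car actually is.
If it is behind door 1 (prior 1/3): the host opened door 1, so this case is ruled out; weight (1/3)·0 = 0.
If it is behind door 2 (prior 1/3): the host would have opened door 3 instead, probability 0; weight (1/3)·0 = 0.
If it is behind door 3 (prior 1/3): door 1 is the highest-numbered option available, probability 1; weight (1/3)·1 = 1/3.
The weights sum to 1/3.
So P(the car behind door 3 | the host opened door 1) = (1/3) / (1/3) = 1.

1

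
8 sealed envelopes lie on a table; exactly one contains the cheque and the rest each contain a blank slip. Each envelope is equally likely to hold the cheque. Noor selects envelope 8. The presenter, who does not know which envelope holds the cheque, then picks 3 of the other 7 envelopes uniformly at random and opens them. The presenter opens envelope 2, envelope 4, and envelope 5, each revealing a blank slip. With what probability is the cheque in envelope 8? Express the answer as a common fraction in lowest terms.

1/5

Because the presenter chose which envelopes to open without knowing where the cheque is, the choice is independent of the prize location. Learning that none of the 3 opened envelopes holds the cheque simply rules out those 3 locations and leaves the remaining 5 envelopes still equally likely by symmetry.
So P(the cheque in envelope 8) = 1/5.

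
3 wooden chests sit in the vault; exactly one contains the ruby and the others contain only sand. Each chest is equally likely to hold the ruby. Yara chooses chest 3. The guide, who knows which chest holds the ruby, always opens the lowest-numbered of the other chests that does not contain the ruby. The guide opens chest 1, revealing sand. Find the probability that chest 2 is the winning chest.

Condition on the true location of the ruby.
If it is in chest 1 (prior 1/3): the guide opened chest 1, so this case is ruled out; weight (1/3)·0 = 0.
If it is in either of chests 2 and 3 (prior 1/3 each): chest 1 is the lowest-numbered option available, probability 1; weight (1/3)·1 = 1/3 each.
The weights sum to 2/3.
So P(the ruby in chest 2 | the guide opened chest 1) = (1/3) / (2/3) = 1/2.

1/2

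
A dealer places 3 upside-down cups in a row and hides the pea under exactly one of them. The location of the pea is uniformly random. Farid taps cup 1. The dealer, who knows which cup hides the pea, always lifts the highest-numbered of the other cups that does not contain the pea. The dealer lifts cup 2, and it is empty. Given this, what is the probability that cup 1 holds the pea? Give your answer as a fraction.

0

Condition on the true location of the pea.
If it is under cup 1 (prior 1/3): the dealer would have opened cup 3 instead, probability 0; weight (1/3)·0 = 0.
If it is under cup 2 (prior 1/3): the dealer opened cup 2, so this case is ruled out; weight (1/3)·0 = 0.
If it is under cup 3 (prior 1/3): cup 2 is the highest-numbered option available, probability 1; weight (1/3)·1 = 1/3.
The weights sum to 1/3.
So P(the pea under cup 1 | the dealer opened cup 2) = 0 / (1/3) = 0.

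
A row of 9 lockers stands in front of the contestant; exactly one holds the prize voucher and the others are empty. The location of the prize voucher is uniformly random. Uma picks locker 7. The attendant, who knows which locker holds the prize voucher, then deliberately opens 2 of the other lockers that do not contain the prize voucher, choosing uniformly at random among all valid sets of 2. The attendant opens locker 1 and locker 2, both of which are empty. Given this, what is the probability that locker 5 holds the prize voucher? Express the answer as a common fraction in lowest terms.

4/27

Consider each possible location of the prize voucher in turn.
If it is in either of lockers 1 and 2 (prior 1/9 each): that locker was opened and seen not to hold the prize — ruled out; weight (1/9)·0 = 0 each.
If it is in any of lockers 3, 4, 5, 6, 8, and 9 (prior 1/9 each): the attendant has 21 equally likely choices, so probability 1/21; weight (1/9)·(1/21) = 1/189 each.
If it is in locker 7 (prior 1/9): the attendant has 28 equally likely choices, so probability 1/28; weight (1/9)·(1/28) = 1/252.
The weights sum to 1/28.
So P(the prize voucher in locker 5 | the attendant opened locker 1 and locker 2) = (1/189) / (1/28) = 4/27.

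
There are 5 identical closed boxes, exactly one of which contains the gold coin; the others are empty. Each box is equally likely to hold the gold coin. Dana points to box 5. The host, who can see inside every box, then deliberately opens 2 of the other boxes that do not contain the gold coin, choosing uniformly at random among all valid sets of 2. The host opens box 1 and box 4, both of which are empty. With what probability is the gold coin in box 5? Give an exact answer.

Condition on the true location of the gold coin.
If it is in either of boxes 1 and 4 (prior 1/5 each): that box was opened and seen not to hold the prize — ruled out; weight (1/5)·0 = 0 each.
If it is in either of boxes 2 and 3 (prior 1/5 each): the host has 3 equally likely choices, so probability 1/3; weight (1/5)·(1/3) = 1/15 each.
If it is in box 5 (prior 1/5): the host has 6 equally likely choices, so probability 1/6; weight (1/5)·(1/6) = 1/30.
The weights sum to 1/6.
So P(the gold coin in box 5 | the host opened box 1 and box 4) = (1/30) / (1/6) = 1/5.

1/5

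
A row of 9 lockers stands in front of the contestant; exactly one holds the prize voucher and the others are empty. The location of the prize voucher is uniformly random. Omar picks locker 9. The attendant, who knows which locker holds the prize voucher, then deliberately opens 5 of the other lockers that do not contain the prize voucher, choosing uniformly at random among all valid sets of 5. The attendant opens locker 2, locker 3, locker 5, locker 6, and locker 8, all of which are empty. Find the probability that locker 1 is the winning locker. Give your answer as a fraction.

8/27

Apply Bayes' rule, conditioning on where the prize voucher actually is.
If it is in any of lockers 1, 4, and 7 (prior 1/9 each): the attendant has 21 equally likely choices, so probability 1/21; weight (1/9)·(1/21) = 1/189 each.
If it is in any of lockers 2, 3, 5, 6, and 8 (prior 1/9 each): that locker was opened and seen not to hold the prize — ruled out; weight (1/9)·0 = 0 each.
If it is in locker 9 (prior 1/9): the attendant has 56 equally likely choices, so probability 1/56; weight (1/9)·(1/56) = 1/504.
The weights sum to 1/56.
So P(the prize voucher in locker 1 | the attendant opened locker 2, locker 3, locker 5, locker 6, and locker 8) = (1/189) / (1/56) = 8/27.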